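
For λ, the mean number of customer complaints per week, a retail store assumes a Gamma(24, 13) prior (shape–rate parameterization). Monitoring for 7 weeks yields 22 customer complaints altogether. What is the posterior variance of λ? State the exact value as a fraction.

23/200

Total count 22 over total exposure 7 weeks.
Conjugate update: add total count to the shape and total exposure to the rate, giving Gamma(46, 20).
Posterior variance = α'/β'² = 46/400 = 23/200.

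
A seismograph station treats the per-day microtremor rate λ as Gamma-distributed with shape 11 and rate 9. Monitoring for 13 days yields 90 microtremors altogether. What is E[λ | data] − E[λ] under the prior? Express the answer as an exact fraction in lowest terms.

Total count 90 over total exposure 13 days.
Posterior: α' = 11 + 90 = 101, β' = 9 + 13 = 22.
Posterior mean = 101/22 = 101/22; prior mean = 11/9 = 11/9. Difference = 101/22 − 11/9 = 667/198.

667/198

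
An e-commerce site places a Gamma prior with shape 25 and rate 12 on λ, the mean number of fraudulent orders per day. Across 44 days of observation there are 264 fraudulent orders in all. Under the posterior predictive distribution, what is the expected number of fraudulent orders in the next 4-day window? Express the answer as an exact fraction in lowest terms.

Total count 264 over total exposure 44 days.
Posterior: α' = 25 + 264 = 289, β' = 12 + 44 = 56.
Predictive mean over a 4-day window = T·E[λ|data] = 4·289/56 = 289/14.

289/14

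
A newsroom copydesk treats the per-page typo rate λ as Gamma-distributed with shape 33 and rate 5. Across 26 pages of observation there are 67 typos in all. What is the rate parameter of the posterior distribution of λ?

31

Total count 67 over total exposure 26 pages.
Posterior: α' = 33 + 67 = 100, β' = 5 + 26 = 31.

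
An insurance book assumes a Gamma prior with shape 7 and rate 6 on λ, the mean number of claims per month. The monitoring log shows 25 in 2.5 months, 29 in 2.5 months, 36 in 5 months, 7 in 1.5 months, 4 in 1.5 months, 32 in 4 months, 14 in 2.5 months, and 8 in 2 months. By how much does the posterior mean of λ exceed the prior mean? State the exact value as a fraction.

1559/330

Total count: 25 + 29 + 36 + 7 + 4 + 32 + 14 + 8 = 155.
Total exposure: 2.5 + 2.5 + 5 + 1.5 + 1.5 + 4 + 2.5 + 2 = 21.5 months.
Gamma(α, β) with Poisson data over total exposure Σt gives posterior Gamma(α+Σx, β+Σt) = Gamma(162, 55/2).
Posterior mean = 162/(55/2) = 324/55; prior mean = 7/6 = 7/6. Difference = 324/55 − 7/6 = 1559/330.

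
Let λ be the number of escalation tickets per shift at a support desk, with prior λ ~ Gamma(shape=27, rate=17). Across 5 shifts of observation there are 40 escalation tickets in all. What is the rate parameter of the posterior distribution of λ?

Total count 40 over total exposure 5 shifts.
Conjugate update: add total count to the shape and total exposure to the rate, giving Gamma(67, 22).

22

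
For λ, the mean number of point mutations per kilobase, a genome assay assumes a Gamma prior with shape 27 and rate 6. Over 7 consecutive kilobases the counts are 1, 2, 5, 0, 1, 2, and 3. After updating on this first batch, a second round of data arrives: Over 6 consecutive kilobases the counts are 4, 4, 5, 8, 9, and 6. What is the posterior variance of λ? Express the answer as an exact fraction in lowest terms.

Total count: 1 + 2 + 5 + 0 + 1 + 2 + 3 = 14.
Total exposure: 7 kilobases.
After the first batch: Gamma(27 + 14, 6 + 7) = Gamma(41, 13).
Total count: 4 + 4 + 5 + 8 + 9 + 6 = 36.
Total exposure: 6 kilobases.
After the second batch: Gamma(41 + 36, 13 + 6) = Gamma(77, 19).
Posterior variance = α'/β'² = 77/361.

77/361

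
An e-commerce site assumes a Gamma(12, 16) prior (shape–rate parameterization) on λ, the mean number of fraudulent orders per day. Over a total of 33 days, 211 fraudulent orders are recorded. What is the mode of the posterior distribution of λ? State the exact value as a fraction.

Total count 211 over total exposure 33 days.
Conjugate update: add total count to the shape and total exposure to the rate, giving Gamma(223, 49).
Posterior mode = (α'−1)/β' = 222/49.

222/49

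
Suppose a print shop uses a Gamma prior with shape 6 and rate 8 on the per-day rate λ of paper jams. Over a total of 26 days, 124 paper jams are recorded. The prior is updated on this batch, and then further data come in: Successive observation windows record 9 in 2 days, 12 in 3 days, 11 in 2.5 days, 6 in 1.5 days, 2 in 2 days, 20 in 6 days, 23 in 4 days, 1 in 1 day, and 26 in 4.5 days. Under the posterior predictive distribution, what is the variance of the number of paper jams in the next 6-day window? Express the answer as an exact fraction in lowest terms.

Total count 124 over total exposure 26 days.
After the first batch: Gamma(6 + 124, 8 + 26) = Gamma(130, 34).
Total count: 9 + 12 + 11 + 6 + 2 + 20 + 23 + 1 + 26 = 110.
Total exposure: 2 + 3 + 2.5 + 1.5 + 2 + 6 + 4 + 1 + 4.5 = 26.5 days.
After the second batch: Gamma(130 + 110, 34 + 26.5) = Gamma(240, 121/2).
The posterior predictive for a window of length T is Negative Binomial with variance T·α'·(β'+T)/β'² = 6·240·(133/2)/(14641/4) = 383040/14641.

383040/14641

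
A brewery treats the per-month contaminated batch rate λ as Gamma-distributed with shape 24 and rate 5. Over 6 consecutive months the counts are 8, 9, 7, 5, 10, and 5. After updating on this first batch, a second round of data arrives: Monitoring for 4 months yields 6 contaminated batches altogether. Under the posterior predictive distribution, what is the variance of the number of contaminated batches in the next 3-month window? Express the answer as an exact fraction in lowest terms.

444/25

Total count: 8 + 9 + 7 + 5 + 10 + 5 = 44.
Total exposure: 6 months.
After the first batch: Gamma(24 + 44, 5 + 6) = Gamma(68, 11).
Total count 6 over total exposure 4 months.
After the second batch: Gamma(68 + 6, 11 + 4) = Gamma(74, 15).
The posterior predictive for a window of length T is Negative Binomial with variance T·α'·(β'+T)/β'² = 3·74·18/225 = 444/25.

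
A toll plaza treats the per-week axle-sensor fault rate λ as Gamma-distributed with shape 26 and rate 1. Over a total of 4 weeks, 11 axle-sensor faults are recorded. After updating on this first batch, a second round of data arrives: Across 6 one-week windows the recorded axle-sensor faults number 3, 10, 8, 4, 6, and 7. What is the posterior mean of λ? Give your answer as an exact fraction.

75/11

Total count 11 over total exposure 4 weeks.
After the first batch: Gamma(26 + 11, 1 + 4) = Gamma(37, 5).
Total count: 3 + 10 + 8 + 4 + 6 + 7 = 38.
Total exposure: 6 weeks.
After the second batch: Gamma(37 + 38, 5 + 6) = Gamma(75, 11).
Posterior mean = α'/β' = 75/11.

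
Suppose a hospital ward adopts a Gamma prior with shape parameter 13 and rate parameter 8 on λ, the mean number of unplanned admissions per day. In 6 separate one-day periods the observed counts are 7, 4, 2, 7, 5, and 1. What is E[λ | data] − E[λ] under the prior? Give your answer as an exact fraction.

65/56

Total count: 7 + 4 + 2 + 7 + 5 + 1 = 26.
Total exposure: 6 days.
The Gamma prior is conjugate for the Poisson rate, so λ | data ~ Gamma(13+26, 8+6) = Gamma(39, 14).
Posterior mean = 39/14 = 39/14; prior mean = 13/8 = 13/8. Difference = 39/14 − 13/8 = 65/56.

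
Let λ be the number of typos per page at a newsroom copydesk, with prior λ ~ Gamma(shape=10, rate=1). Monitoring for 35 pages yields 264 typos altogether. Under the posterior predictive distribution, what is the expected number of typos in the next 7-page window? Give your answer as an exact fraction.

Total count 264 over total exposure 35 pages.
By Gamma–Poisson conjugacy, the posterior is Gamma(α + Σx, β + Σt) = Gamma(10 + 264, 1 + 35) = Gamma(274, 36).
Predictive mean over a 7-page window = T·E[λ|data] = 7·274/36 = 959/18.

959/18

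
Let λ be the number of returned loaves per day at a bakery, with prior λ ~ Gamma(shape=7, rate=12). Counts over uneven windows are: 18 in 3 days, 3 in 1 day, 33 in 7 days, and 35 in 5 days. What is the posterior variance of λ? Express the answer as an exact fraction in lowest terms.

Total count: 18 + 3 + 33 + 35 = 89.
Total exposure: 3 + 1 + 7 + 5 = 16 days.
Posterior: α' = 7 + 89 = 96, β' = 12 + 16 = 28.
Posterior variance = α'/β'² = 96/784 = 6/49.

6/49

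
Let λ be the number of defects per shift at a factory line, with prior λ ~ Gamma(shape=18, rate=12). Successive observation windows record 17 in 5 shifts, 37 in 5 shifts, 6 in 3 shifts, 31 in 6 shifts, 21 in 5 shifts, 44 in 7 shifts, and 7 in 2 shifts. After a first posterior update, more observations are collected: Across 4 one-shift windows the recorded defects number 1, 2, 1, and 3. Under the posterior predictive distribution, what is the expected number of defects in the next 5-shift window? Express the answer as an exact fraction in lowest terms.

Total count: 17 + 37 + 6 + 31 + 21 + 44 + 7 = 163.
Total exposure: 5 + 5 + 3 + 6 + 5 + 7 + 2 = 33 shifts.
After the first batch: Gamma(18 + 163, 12 + 33) = Gamma(181, 45).
Total count: 1 + 2 + 1 + 3 = 7.
Total exposure: 4 shifts.
After the second batch: Gamma(181 + 7, 45 + 4) = Gamma(188, 49).
Predictive mean over a 5-shift window = T·E[λ|data] = 5·188/49 = 940/49.

940/49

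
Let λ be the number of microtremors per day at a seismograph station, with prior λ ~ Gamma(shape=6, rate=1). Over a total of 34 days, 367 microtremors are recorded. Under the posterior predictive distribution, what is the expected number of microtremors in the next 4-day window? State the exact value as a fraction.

1492/35

Total count 367 over total exposure 34 days.
By Gamma–Poisson conjugacy, the posterior is Gamma(α + Σx, β + Σt) = Gamma(6 + 367, 1 + 34) = Gamma(373, 35).
Predictive mean over a 4-day window = T·E[λ|data] = 4·373/35 = 1492/35.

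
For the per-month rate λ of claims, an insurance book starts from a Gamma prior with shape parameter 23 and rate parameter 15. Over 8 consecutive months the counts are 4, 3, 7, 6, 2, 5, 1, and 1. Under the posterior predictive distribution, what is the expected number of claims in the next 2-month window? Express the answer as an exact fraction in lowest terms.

104/23

Total count: 4 + 3 + 7 + 6 + 2 + 5 + 1 + 1 = 29.
Total exposure: 8 months.
Posterior: α' = 23 + 29 = 52, β' = 15 + 8 = 23.
Predictive mean over a 2-month window = T·E[λ|data] = 2·52/23 = 104/23.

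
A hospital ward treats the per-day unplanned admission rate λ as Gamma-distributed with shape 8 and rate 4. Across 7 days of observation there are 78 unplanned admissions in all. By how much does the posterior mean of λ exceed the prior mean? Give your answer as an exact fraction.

64/11

Total count 78 over total exposure 7 days.
Gamma(α, β) with Poisson data over total exposure Σt gives posterior Gamma(α+Σx, β+Σt) = Gamma(86, 11).
Posterior mean = 86/11 = 86/11; prior mean = 8/4 = 2. Difference = 86/11 − 2 = 64/11.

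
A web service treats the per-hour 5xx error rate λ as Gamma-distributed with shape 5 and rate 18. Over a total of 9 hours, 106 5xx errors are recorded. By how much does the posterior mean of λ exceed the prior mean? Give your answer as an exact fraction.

Total count 106 over total exposure 9 hours.
Conjugate update: add total count to the shape and total exposure to the rate, giving Gamma(111, 27).
Posterior mean = 111/27 = 37/9; prior mean = 5/18 = 5/18. Difference = 37/9 − 5/18 = 23/6.

23/6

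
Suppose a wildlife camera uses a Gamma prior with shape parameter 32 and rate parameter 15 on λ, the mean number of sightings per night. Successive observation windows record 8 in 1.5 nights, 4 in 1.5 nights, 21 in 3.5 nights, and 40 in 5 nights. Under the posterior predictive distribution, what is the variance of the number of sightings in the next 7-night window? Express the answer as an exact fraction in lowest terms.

Total count: 8 + 4 + 21 + 40 = 73.
Total exposure: 1.5 + 1.5 + 3.5 + 5 = 11.5 nights.
Conjugate update: add total count to the shape and total exposure to the rate, giving Gamma(105, 53/2).
The posterior predictive for a window of length T is Negative Binomial with variance T·α'·(β'+T)/β'² = 7·105·(67/2)/(2809/4) = 98490/2809.

98490/2809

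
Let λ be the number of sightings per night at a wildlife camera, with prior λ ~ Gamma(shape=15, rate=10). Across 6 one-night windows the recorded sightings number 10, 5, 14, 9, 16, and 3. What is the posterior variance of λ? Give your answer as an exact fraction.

Total count: 10 + 5 + 14 + 9 + 16 + 3 = 57.
Total exposure: 6 nights.
Gamma(α, β) with Poisson data over total exposure Σt gives posterior Gamma(α+Σx, β+Σt) = Gamma(72, 16).
Posterior variance = α'/β'² = 72/256 = 9/32.

9/32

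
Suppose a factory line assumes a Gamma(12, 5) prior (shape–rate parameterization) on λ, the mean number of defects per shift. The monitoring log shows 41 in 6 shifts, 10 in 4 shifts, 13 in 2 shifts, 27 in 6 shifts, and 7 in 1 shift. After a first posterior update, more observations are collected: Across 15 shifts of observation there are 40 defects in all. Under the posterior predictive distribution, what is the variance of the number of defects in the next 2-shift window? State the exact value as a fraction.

Total count: 41 + 10 + 13 + 27 + 7 = 98.
Total exposure: 6 + 4 + 2 + 6 + 1 = 19 shifts.
After the first batch: Gamma(12 + 98, 5 + 19) = Gamma(110, 24).
Total count 40 over total exposure 15 shifts.
After the second batch: Gamma(110 + 40, 24 + 15) = Gamma(150, 39).
The posterior predictive for a window of length T is Negative Binomial with variance T·α'·(β'+T)/β'² = 2·150·41/1521 = 4100/507.

4100/507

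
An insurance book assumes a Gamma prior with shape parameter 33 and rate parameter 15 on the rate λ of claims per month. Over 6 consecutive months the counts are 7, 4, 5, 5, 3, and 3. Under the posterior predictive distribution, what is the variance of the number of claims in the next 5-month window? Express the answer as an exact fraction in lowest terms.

Total count: 7 + 4 + 5 + 5 + 3 + 3 = 27.
Total exposure: 6 months.
Gamma(α, β) with Poisson data over total exposure Σt gives posterior Gamma(α+Σx, β+Σt) = Gamma(60, 21).
The posterior predictive for a window of length T is Negative Binomial with variance T·α'·(β'+T)/β'² = 5·60·26/441 = 2600/147.

2600/147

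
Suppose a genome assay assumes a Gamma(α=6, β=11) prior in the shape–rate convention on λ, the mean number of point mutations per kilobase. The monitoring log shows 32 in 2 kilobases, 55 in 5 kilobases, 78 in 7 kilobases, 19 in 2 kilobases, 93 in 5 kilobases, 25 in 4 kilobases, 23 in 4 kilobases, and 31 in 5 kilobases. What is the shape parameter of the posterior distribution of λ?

362

Total count: 32 + 55 + 78 + 19 + 93 + 25 + 23 + 31 = 356.
Total exposure: 2 + 5 + 7 + 2 + 5 + 4 + 4 + 5 = 34 kilobases.
The Gamma prior is conjugate for the Poisson rate, so λ | data ~ Gamma(6+356, 11+34) = Gamma(362, 45).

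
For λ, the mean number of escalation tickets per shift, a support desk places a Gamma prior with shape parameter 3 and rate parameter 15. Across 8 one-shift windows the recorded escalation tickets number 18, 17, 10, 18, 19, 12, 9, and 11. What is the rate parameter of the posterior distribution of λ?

Total count: 18 + 17 + 10 + 18 + 19 + 12 + 9 + 11 = 114.
Total exposure: 8 shifts.
Gamma(α, β) with Poisson data over total exposure Σt gives posterior Gamma(α+Σx, β+Σt) = Gamma(117, 23).

23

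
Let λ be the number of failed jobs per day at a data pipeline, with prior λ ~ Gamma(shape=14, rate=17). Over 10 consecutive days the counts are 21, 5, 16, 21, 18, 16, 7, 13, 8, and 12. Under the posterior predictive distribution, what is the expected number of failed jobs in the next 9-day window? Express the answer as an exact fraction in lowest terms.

151/3

Total count: 21 + 5 + 16 + 21 + 18 + 16 + 7 + 13 + 8 + 12 = 137.
Total exposure: 10 days.
Gamma(α, β) with Poisson data over total exposure Σt gives posterior Gamma(α+Σx, β+Σt) = Gamma(151, 27).
Predictive mean over a 9-day window = T·E[λ|data] = 9·151/27 = 151/3.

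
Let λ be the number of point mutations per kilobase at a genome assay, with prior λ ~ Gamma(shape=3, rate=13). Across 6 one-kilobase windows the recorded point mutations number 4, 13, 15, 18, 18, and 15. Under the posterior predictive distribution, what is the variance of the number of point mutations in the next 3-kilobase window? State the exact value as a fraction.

Total count: 4 + 13 + 15 + 18 + 18 + 15 = 83.
Total exposure: 6 kilobases.
By Gamma–Poisson conjugacy, the posterior is Gamma(α + Σx, β + Σt) = Gamma(3 + 83, 13 + 6) = Gamma(86, 19).
The posterior predictive for a window of length T is Negative Binomial with variance T·α'·(β'+T)/β'² = 3·86·22/361 = 5676/361.

5676/361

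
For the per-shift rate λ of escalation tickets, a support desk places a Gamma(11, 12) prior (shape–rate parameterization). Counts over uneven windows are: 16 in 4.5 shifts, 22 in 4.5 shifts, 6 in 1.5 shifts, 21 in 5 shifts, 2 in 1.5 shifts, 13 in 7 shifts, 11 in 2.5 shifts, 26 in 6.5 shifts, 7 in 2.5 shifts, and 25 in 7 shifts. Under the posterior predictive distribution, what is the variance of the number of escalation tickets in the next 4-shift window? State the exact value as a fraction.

149760/11881

Total count: 16 + 22 + 6 + 21 + 2 + 13 + 11 + 26 + 7 + 25 = 149.
Total exposure: 4.5 + 4.5 + 1.5 + 5 + 1.5 + 7 + 2.5 + 6.5 + 2.5 + 7 = 42.5 shifts.
Conjugate update: add total count to the shape and total exposure to the rate, giving Gamma(160, 109/2).
The posterior predictive for a window of length T is Negative Binomial with variance T·α'·(β'+T)/β'² = 4·160·(117/2)/(11881/4) = 149760/11881.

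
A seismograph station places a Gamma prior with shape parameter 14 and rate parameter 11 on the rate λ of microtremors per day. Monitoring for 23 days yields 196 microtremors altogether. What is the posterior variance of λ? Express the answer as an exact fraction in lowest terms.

Total count 196 over total exposure 23 days.
Conjugate update: add total count to the shape and total exposure to the rate, giving Gamma(210, 34).
Posterior variance = α'/β'² = 210/1156 = 105/578.

105/578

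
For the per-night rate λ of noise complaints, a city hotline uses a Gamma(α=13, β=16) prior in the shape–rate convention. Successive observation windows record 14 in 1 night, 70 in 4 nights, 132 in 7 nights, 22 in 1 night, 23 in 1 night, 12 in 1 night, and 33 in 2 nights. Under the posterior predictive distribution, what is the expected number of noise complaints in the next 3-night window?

29

Total count: 14 + 70 + 132 + 22 + 23 + 12 + 33 = 306.
Total exposure: 1 + 4 + 7 + 1 + 1 + 1 + 2 = 17 nights.
Posterior: α' = 13 + 306 = 319, β' = 16 + 17 = 33.
Predictive mean over a 3-night window = T·E[λ|data] = 3·319/33 = 29.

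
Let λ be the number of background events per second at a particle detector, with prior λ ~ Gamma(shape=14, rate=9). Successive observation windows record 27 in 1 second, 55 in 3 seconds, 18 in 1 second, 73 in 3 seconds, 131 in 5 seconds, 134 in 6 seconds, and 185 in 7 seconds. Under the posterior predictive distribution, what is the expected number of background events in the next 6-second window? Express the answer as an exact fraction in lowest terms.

Total count: 27 + 55 + 18 + 73 + 131 + 134 + 185 = 623.
Total exposure: 1 + 3 + 1 + 3 + 5 + 6 + 7 = 26 seconds.
Conjugate update: add total count to the shape and total exposure to the rate, giving Gamma(637, 35).
Predictive mean over a 6-second window = T·E[λ|data] = 6·637/35 = 546/5.

546/5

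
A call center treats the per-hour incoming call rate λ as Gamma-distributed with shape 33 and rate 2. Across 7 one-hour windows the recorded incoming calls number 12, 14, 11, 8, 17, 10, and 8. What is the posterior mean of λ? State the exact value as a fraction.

113/9

Total count: 12 + 14 + 11 + 8 + 17 + 10 + 8 = 80.
Total exposure: 7 hours.
Conjugate update: add total count to the shape and total exposure to the rate, giving Gamma(113, 9).
Posterior mean = α'/β' = 113/9.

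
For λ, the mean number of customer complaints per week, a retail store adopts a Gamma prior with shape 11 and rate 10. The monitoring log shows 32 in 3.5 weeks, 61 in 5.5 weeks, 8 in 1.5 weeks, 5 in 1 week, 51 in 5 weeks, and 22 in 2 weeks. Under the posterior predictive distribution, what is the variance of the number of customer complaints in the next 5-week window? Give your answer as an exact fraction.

6700/171

Total count: 32 + 61 + 8 + 5 + 51 + 22 = 179.
Total exposure: 3.5 + 5.5 + 1.5 + 1 + 5 + 2 = 18.5 weeks.
By Gamma–Poisson conjugacy, the posterior is Gamma(α + Σx, β + Σt) = Gamma(11 + 179, 10 + 18.5) = Gamma(190, 57/2).
The posterior predictive for a window of length T is Negative Binomial with variance T·α'·(β'+T)/β'² = 5·190·(67/2)/(3249/4) = 6700/171.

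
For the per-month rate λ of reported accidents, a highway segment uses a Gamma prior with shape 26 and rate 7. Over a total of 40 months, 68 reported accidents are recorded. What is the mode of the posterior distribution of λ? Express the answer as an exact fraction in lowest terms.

Total count 68 over total exposure 40 months.
By Gamma–Poisson conjugacy, the posterior is Gamma(α + Σx, β + Σt) = Gamma(26 + 68, 7 + 40) = Gamma(94, 47).
Posterior mode = (α'−1)/β' = 93/47.

93/47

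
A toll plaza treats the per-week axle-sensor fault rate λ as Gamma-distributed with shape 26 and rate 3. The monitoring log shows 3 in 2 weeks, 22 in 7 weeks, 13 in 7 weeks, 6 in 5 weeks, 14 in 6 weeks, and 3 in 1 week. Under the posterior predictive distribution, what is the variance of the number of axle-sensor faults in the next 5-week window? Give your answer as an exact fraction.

15660/961

Total count: 3 + 22 + 13 + 6 + 14 + 3 = 61.
Total exposure: 2 + 7 + 7 + 5 + 6 + 1 = 28 weeks.
By Gamma–Poisson conjugacy, the posterior is Gamma(α + Σx, β + Σt) = Gamma(26 + 61, 3 + 28) = Gamma(87, 31).
The posterior predictive for a window of length T is Negative Binomial with variance T·α'·(β'+T)/β'² = 5·87·36/961 = 15660/961.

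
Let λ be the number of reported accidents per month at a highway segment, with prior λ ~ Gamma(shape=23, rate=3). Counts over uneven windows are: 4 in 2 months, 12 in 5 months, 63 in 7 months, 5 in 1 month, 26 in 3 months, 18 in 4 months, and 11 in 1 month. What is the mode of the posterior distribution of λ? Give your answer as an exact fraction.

Total count: 4 + 12 + 63 + 5 + 26 + 18 + 11 = 139.
Total exposure: 2 + 5 + 7 + 1 + 3 + 4 + 1 = 23 months.
The Gamma prior is conjugate for the Poisson rate, so λ | data ~ Gamma(23+139, 3+23) = Gamma(162, 26).
Posterior mode = (α'−1)/β' = 161/26.

161/26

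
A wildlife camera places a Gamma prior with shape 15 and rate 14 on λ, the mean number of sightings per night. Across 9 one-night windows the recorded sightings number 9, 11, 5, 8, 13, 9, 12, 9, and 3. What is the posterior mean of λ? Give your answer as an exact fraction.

Total count: 9 + 11 + 5 + 8 + 13 + 9 + 12 + 9 + 3 = 79.
Total exposure: 9 nights.
Gamma(α, β) with Poisson data over total exposure Σt gives posterior Gamma(α+Σx, β+Σt) = Gamma(94, 23).
Posterior mean = α'/β' = 94/23.

94/23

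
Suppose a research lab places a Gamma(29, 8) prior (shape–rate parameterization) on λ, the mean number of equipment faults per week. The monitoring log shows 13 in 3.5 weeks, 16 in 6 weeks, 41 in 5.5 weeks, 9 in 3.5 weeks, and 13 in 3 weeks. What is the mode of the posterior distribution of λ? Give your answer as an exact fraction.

240/59

Total count: 13 + 16 + 41 + 9 + 13 = 92.
Total exposure: 3.5 + 6 + 5.5 + 3.5 + 3 = 21.5 weeks.
Gamma(α, β) with Poisson data over total exposure Σt gives posterior Gamma(α+Σx, β+Σt) = Gamma(121, 59/2).
Posterior mode = (α'−1)/β' = 120/(59/2) = 240/59.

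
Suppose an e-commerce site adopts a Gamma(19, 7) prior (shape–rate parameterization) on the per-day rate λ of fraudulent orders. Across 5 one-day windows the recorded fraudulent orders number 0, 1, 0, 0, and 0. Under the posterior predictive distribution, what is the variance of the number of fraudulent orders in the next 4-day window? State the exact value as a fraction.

80/9

Total count: 0 + 1 + 0 + 0 + 0 = 1.
Total exposure: 5 days.
Conjugate update: add total count to the shape and total exposure to the rate, giving Gamma(20, 12).
The posterior predictive for a window of length T is Negative Binomial with variance T·α'·(β'+T)/β'² = 4·20·16/144 = 80/9.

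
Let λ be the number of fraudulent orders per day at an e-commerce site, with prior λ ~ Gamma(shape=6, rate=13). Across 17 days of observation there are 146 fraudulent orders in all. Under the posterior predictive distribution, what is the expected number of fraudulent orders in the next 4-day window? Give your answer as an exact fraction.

304/15

Total count 146 over total exposure 17 days.
Posterior: α' = 6 + 146 = 152, β' = 13 + 17 = 30.
Predictive mean over a 4-day window = T·E[λ|data] = 4·152/30 = 304/15.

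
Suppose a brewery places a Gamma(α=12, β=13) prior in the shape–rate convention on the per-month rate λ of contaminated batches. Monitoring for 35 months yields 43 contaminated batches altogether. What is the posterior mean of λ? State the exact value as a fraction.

55/48

Total count 43 over total exposure 35 months.
Gamma(α, β) with Poisson data over total exposure Σt gives posterior Gamma(α+Σx, β+Σt) = Gamma(55, 48).
Posterior mean = α'/β' = 55/48.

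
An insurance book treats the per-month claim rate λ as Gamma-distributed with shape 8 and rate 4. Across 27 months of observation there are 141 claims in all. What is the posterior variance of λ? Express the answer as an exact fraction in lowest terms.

149/961

Total count 141 over total exposure 27 months.
Gamma(α, β) with Poisson data over total exposure Σt gives posterior Gamma(α+Σx, β+Σt) = Gamma(149, 31).
Posterior variance = α'/β'² = 149/961.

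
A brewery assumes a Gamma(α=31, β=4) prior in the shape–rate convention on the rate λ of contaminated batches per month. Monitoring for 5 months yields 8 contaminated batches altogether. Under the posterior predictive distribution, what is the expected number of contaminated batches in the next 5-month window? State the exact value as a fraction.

Total count 8 over total exposure 5 months.
The Gamma prior is conjugate for the Poisson rate, so λ | data ~ Gamma(31+8, 4+5) = Gamma(39, 9).
Predictive mean over a 5-month window = T·E[λ|data] = 5·39/9 = 65/3.

65/3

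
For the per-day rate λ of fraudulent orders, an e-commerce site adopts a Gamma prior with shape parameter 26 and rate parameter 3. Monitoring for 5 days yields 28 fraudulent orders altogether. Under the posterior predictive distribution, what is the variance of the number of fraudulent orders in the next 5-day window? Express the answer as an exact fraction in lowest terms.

1755/32

Total count 28 over total exposure 5 days.
The Gamma prior is conjugate for the Poisson rate, so λ | data ~ Gamma(26+28, 3+5) = Gamma(54, 8).
The posterior predictive for a window of length T is Negative Binomial with variance T·α'·(β'+T)/β'² = 5·54·13/64 = 1755/32.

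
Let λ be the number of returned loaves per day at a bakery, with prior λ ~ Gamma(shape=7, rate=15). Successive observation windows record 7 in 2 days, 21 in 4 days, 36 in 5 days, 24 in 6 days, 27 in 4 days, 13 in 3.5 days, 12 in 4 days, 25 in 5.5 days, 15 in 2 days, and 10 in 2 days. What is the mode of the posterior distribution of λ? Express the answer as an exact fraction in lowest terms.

Total count: 7 + 21 + 36 + 24 + 27 + 13 + 12 + 25 + 15 + 10 = 190.
Total exposure: 2 + 4 + 5 + 6 + 4 + 3.5 + 4 + 5.5 + 2 + 2 = 38 days.
Gamma(α, β) with Poisson data over total exposure Σt gives posterior Gamma(α+Σx, β+Σt) = Gamma(197, 53).
Posterior mode = (α'−1)/β' = 196/53.

196/53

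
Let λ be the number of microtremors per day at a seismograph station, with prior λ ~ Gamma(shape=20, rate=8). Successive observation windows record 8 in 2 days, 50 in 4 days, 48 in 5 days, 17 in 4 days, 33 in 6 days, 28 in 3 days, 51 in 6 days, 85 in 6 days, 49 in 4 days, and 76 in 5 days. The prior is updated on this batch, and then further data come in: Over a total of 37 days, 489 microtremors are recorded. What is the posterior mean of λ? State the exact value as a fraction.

53/5

Total count: 8 + 50 + 48 + 17 + 33 + 28 + 51 + 85 + 49 + 76 = 445.
Total exposure: 2 + 4 + 5 + 4 + 6 + 3 + 6 + 6 + 4 + 5 = 45 days.
After the first batch: Gamma(20 + 445, 8 + 45) = Gamma(465, 53).
Total count 489 over total exposure 37 days.
After the second batch: Gamma(465 + 489, 53 + 37) = Gamma(954, 90).
Posterior mean = α'/β' = 954/90 = 53/5.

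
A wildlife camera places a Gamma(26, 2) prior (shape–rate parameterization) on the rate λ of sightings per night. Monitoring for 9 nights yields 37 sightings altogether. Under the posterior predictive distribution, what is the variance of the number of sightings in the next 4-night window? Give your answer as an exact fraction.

Total count 37 over total exposure 9 nights.
Conjugate update: add total count to the shape and total exposure to the rate, giving Gamma(63, 11).
The posterior predictive for a window of length T is Negative Binomial with variance T·α'·(β'+T)/β'² = 4·63·15/121 = 3780/121.

3780/121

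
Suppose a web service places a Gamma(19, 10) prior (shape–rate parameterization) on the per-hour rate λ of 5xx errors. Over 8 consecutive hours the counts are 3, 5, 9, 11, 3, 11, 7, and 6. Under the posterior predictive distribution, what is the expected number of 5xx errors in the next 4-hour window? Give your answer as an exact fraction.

148/9

Total count: 3 + 5 + 9 + 11 + 3 + 11 + 7 + 6 = 55.
Total exposure: 8 hours.
Conjugate update: add total count to the shape and total exposure to the rate, giving Gamma(74, 18).
Predictive mean over a 4-hour window = T·E[λ|data] = 4·74/18 = 148/9.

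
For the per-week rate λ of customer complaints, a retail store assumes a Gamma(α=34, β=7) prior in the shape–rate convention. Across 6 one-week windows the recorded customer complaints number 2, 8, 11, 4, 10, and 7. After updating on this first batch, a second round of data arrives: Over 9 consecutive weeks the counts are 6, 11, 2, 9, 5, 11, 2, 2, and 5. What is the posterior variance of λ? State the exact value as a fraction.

129/484

Total count: 2 + 8 + 11 + 4 + 10 + 7 = 42.
Total exposure: 6 weeks.
After the first batch: Gamma(34 + 42, 7 + 6) = Gamma(76, 13).
Total count: 6 + 11 + 2 + 9 + 5 + 11 + 2 + 2 + 5 = 53.
Total exposure: 9 weeks.
After the second batch: Gamma(76 + 53, 13 + 9) = Gamma(129, 22).
Posterior variance = α'/β'² = 129/484.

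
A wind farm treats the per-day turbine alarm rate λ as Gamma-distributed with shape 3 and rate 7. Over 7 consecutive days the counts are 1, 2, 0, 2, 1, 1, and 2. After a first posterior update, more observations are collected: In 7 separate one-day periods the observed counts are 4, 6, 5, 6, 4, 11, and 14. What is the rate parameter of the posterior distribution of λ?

Total count: 1 + 2 + 0 + 2 + 1 + 1 + 2 = 9.
Total exposure: 7 days.
After the first batch: Gamma(3 + 9, 7 + 7) = Gamma(12, 14).
Total count: 4 + 6 + 5 + 6 + 4 + 11 + 14 = 50.
Total exposure: 7 days.
After the second batch: Gamma(12 + 50, 14 + 7) = Gamma(62, 21).

21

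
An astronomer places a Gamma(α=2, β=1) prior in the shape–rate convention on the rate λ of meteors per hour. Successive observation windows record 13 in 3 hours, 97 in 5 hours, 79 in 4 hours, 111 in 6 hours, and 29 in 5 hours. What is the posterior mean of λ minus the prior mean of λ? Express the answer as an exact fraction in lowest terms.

Total count: 13 + 97 + 79 + 111 + 29 = 329.
Total exposure: 3 + 5 + 4 + 6 + 5 = 23 hours.
Conjugate update: add total count to the shape and total exposure to the rate, giving Gamma(331, 24).
Posterior mean = 331/24 = 331/24; prior mean = 2/1 = 2. Difference = 331/24 − 2 = 283/24.

283/24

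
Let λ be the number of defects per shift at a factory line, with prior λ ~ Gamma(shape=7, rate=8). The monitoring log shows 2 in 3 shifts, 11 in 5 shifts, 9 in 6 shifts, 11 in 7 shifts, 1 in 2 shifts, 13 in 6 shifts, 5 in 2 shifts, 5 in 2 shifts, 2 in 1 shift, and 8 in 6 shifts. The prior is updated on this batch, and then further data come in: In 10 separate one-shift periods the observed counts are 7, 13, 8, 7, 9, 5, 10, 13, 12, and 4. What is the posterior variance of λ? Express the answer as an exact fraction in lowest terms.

81/1682

Total count: 2 + 11 + 9 + 11 + 1 + 13 + 5 + 5 + 2 + 8 = 67.
Total exposure: 3 + 5 + 6 + 7 + 2 + 6 + 2 + 2 + 1 + 6 = 40 shifts.
After the first batch: Gamma(7 + 67, 8 + 40) = Gamma(74, 48).
Total count: 7 + 13 + 8 + 7 + 9 + 5 + 10 + 13 + 12 + 4 = 88.
Total exposure: 10 shifts.
After the second batch: Gamma(74 + 88, 48 + 10) = Gamma(162, 58).
Posterior variance = α'/β'² = 162/3364 = 81/1682.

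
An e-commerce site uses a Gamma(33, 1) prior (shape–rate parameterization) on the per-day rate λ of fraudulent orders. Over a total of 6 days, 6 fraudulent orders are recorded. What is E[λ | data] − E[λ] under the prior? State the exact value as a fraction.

Total count 6 over total exposure 6 days.
Conjugate update: add total count to the shape and total exposure to the rate, giving Gamma(39, 7).
Posterior mean = 39/7 = 39/7; prior mean = 33/1 = 33. Difference = 39/7 − 33 = -192/7.

-192/7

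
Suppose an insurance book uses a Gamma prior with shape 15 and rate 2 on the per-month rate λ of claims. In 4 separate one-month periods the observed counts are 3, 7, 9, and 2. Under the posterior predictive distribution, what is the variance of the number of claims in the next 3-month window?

Total count: 3 + 7 + 9 + 2 = 21.
Total exposure: 4 months.
Gamma(α, β) with Poisson data over total exposure Σt gives posterior Gamma(α+Σx, β+Σt) = Gamma(36, 6).
The posterior predictive for a window of length T is Negative Binomial with variance T·α'·(β'+T)/β'² = 3·36·9/36 = 27.

27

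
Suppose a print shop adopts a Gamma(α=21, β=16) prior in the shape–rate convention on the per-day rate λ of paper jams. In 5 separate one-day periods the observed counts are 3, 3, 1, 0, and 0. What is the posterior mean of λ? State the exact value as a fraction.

4/3

Total count: 3 + 3 + 1 + 0 + 0 = 7.
Total exposure: 5 days.
Gamma(α, β) with Poisson data over total exposure Σt gives posterior Gamma(α+Σx, β+Σt) = Gamma(28, 21).
Posterior mean = α'/β' = 28/21 = 4/3.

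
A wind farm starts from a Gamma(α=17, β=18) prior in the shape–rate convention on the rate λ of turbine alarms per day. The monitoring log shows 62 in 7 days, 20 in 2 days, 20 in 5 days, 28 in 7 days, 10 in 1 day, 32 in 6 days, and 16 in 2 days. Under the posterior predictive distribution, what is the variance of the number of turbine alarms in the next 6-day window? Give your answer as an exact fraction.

1845/64

Total count: 62 + 20 + 20 + 28 + 10 + 32 + 16 = 188.
Total exposure: 7 + 2 + 5 + 7 + 1 + 6 + 2 = 30 days.
Posterior: α' = 17 + 188 = 205, β' = 18 + 30 = 48.
The posterior predictive for a window of length T is Negative Binomial with variance T·α'·(β'+T)/β'² = 6·205·54/2304 = 1845/64.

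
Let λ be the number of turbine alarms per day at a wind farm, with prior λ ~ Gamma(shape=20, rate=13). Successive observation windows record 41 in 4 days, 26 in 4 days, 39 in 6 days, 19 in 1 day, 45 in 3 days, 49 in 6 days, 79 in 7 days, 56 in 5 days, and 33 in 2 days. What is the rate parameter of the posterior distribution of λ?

Total count: 41 + 26 + 39 + 19 + 45 + 49 + 79 + 56 + 33 = 387.
Total exposure: 4 + 4 + 6 + 1 + 3 + 6 + 7 + 5 + 2 = 38 days.
Conjugate update: add total count to the shape and total exposure to the rate, giving Gamma(407, 51).

51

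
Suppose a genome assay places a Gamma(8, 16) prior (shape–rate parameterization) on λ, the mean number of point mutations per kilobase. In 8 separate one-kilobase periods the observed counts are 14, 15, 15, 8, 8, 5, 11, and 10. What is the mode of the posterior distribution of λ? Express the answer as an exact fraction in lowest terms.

Total count: 14 + 15 + 15 + 8 + 8 + 5 + 11 + 10 = 86.
Total exposure: 8 kilobases.
Posterior: α' = 8 + 86 = 94, β' = 16 + 8 = 24.
Posterior mode = (α'−1)/β' = 93/24 = 31/8.

31/8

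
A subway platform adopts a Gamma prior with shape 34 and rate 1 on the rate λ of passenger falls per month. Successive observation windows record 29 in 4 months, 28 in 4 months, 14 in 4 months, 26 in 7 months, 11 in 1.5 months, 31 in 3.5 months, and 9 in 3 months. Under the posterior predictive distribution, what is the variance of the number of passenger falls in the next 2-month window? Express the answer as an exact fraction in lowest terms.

195/14

Total count: 29 + 28 + 14 + 26 + 11 + 31 + 9 = 148.
Total exposure: 4 + 4 + 4 + 7 + 1.5 + 3.5 + 3 = 27 months.
The Gamma prior is conjugate for the Poisson rate, so λ | data ~ Gamma(34+148, 1+27) = Gamma(182, 28).
The posterior predictive for a window of length T is Negative Binomial with variance T·α'·(β'+T)/β'² = 2·182·30/784 = 195/14.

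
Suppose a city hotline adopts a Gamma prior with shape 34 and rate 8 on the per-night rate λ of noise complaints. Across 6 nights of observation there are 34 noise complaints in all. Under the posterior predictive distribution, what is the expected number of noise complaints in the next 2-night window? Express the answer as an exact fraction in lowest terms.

68/7

Total count 34 over total exposure 6 nights.
Gamma(α, β) with Poisson data over total exposure Σt gives posterior Gamma(α+Σx, β+Σt) = Gamma(68, 14).
Predictive mean over a 2-night window = T·E[λ|data] = 2·68/14 = 68/7.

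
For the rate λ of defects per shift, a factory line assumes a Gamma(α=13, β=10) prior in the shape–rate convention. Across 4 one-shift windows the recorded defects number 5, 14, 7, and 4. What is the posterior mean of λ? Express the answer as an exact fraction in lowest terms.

43/14

Total count: 5 + 14 + 7 + 4 = 30.
Total exposure: 4 shifts.
Posterior: α' = 13 + 30 = 43, β' = 10 + 4 = 14.
Posterior mean = α'/β' = 43/14.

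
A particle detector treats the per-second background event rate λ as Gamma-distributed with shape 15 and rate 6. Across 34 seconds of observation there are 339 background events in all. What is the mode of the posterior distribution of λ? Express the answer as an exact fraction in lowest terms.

353/40

Total count 339 over total exposure 34 seconds.
Conjugate update: add total count to the shape and total exposure to the rate, giving Gamma(354, 40).
Posterior mode = (α'−1)/β' = 353/40.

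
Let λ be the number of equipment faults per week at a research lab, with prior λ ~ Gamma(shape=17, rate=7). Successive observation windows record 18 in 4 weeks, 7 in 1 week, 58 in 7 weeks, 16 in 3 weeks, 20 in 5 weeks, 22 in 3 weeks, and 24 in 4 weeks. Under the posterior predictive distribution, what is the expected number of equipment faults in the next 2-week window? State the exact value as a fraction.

Total count: 18 + 7 + 58 + 16 + 20 + 22 + 24 = 165.
Total exposure: 4 + 1 + 7 + 3 + 5 + 3 + 4 = 27 weeks.
Conjugate update: add total count to the shape and total exposure to the rate, giving Gamma(182, 34).
Predictive mean over a 2-week window = T·E[λ|data] = 2·182/34 = 182/17.

182/17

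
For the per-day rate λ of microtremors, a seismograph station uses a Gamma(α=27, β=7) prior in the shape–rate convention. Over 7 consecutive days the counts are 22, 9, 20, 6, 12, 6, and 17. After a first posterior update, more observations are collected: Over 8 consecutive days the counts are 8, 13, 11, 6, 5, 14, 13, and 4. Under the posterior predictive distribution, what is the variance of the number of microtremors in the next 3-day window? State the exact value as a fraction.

14475/484

Total count: 22 + 9 + 20 + 6 + 12 + 6 + 17 = 92.
Total exposure: 7 days.
After the first batch: Gamma(27 + 92, 7 + 7) = Gamma(119, 14).
Total count: 8 + 13 + 11 + 6 + 5 + 14 + 13 + 4 = 74.
Total exposure: 8 days.
After the second batch: Gamma(119 + 74, 14 + 8) = Gamma(193, 22).
The posterior predictive for a window of length T is Negative Binomial with variance T·α'·(β'+T)/β'² = 3·193·25/484 = 14475/484.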